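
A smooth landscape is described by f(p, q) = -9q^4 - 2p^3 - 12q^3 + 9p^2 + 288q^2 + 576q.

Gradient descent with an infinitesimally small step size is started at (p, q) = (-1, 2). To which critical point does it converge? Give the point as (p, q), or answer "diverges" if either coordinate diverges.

(0, -1)

f is separable, so gradient descent decouples: p follows -∂f/∂p, q follows -∂f/∂q.
∂f/∂p = -6p(p - 3); at p=-1 this is -24, so p increases.
∂f/∂q = -36(q - 4)(q + 1)(q + 4); at q=2 this is 1296, so q decreases.
p converges to its nearest critical value 0 (a local min of the p-part); q converges to -1. The iterate converges to (0, -1).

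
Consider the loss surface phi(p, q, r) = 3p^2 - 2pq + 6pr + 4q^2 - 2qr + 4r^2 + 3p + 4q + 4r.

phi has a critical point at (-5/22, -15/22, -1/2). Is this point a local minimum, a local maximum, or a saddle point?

The Hessian is constant: H = [[6, -2, 6], [-2, 8, -2], [6, -2, 8]].
Leading principal minors: Δ₁ = 6, Δ₂ = 44, Δ₃ = 88.
All leading minors are positive, so H is positive definite: a local minimum.

local minimum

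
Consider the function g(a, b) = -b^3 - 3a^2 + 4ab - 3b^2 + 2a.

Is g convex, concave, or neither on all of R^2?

neither

The term -b^3 is cubic, so the Hessian is not constant.
∂²g/∂b² = -6b - 6, which takes both signs as b varies (negative for sufficiently large b). A diagonal entry of the Hessian changing sign means the Hessian is neither positive- nor negative-semidefinite on all of R^2.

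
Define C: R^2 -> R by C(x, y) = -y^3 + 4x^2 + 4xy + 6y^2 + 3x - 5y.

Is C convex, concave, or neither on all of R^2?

The term -y^3 is cubic, so the Hessian is not constant.
∂²C/∂y² = -6y + 12, which takes both signs as y varies (negative for sufficiently large y). A diagonal entry of the Hessian changing sign means the Hessian is neither positive- nor negative-semidefinite on all of R^2.

neither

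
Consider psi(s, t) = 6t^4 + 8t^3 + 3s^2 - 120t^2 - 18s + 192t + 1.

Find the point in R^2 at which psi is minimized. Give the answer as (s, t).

(3, -4)

psi(s,t) separates as P(s) + Q(t) + 1, so its minimum is min P + min Q + 1.
P'(s) = 6s - 18 vanishes at s ∈ {3}; Q'(t) = 24(t - 2)(t - 1)(t + 4) vanishes at t ∈ {-4, 1, 2}.
Local minima of P (where P''>0): P(3)=-27. Local minima of Q: Q(-4)=-1664, Q(2)=64.
So the global minimum of psi is P(3) + Q(-4) + 1 = -27 − 1664 + 1 = -1690, attained at (3, -4).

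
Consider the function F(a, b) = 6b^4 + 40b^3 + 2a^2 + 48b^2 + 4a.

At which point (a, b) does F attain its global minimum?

(-1, -4)

F(a,b) separates as P(a) + Q(b), so its minimum is min P + min Q.
P'(a) = 4a + 4 vanishes at a ∈ {-1}; Q'(b) = 24b(b + 1)(b + 4) vanishes at b ∈ {-4, -1, 0}.
Local minima of P (where P''>0): P(-1)=-2. Local minima of Q: Q(-4)=-256, Q(0)=0.
So the global minimum of F is P(-1) + Q(-4) = -2 − 256 = -258, attained at (-1, -4).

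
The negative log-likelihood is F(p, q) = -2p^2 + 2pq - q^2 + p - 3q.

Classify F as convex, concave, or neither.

concave

F is quadratic, so its Hessian is the constant matrix H = [[-4, 2], [2, -2]].
det(H) = 4, tr(H) = -6.
det(H) > 0 and tr(H) < 0, so H is negative definite everywhere: concave.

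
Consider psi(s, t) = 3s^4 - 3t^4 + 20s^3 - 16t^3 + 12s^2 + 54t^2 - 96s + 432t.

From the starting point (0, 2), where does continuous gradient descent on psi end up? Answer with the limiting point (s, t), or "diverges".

psi is separable, so gradient descent decouples: s follows -∂psi/∂s, t follows -∂psi/∂t.
∂psi/∂s = 12(s - 1)(s + 2)(s + 4); at s=0 this is -96, so s increases.
∂psi/∂t = -12(t - 3)(t + 3)(t + 4); at t=2 this is 360, so t decreases.
s converges to its nearest critical value 1 (a local min of the s-part); t converges to -3. The iterate converges to (1, -3).

(1, -3)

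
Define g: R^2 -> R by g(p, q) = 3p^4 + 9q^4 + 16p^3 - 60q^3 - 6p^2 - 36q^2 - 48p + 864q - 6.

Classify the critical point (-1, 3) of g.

local maximum

The mixed partial ∂²g/∂p∂q is 0, so the Hessian at any point is diag(g_pp, g_qq) = diag(12(3p^2 + 8p - 1), 36(3q^2 - 10q - 2)).
At (-1, 3): H = diag(-72, -180).
Both eigenvalues are negative, so H is negative definite: a local maximum.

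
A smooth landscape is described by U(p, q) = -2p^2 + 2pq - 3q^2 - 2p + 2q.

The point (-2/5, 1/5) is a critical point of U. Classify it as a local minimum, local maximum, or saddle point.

local maximum

The Hessian of U is constant: H = [[-4, 2], [2, -6]].
det(H) = (-4)·(-6) − 2² = 20.
det(H) > 0 and tr(H) = -10 < 0, so H is negative definite and the point is a local maximum.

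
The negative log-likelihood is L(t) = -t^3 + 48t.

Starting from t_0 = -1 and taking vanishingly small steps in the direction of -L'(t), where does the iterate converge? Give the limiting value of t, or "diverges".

-4

L'(t) = -3(t - 4)(t + 4), so L'(-1) = 45.
Gradient descent moves in the -L' direction, i.e. t is decreasing.
The nearest critical point in that direction is t = -4, where L'' = 24 > 0 (a local minimum). The iterate converges there.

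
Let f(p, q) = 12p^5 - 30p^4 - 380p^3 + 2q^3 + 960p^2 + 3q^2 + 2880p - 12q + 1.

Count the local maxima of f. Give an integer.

2

f separates as a function of p plus a function of q, so ∇f=0 decouples.
∂f/∂p = 60(p - 4)(p - 3)(p + 1)(p + 4) = 0 at p ∈ {-4, -1, 3, 4}; ∂f/∂q = 6(q - 1)(q + 2) = 0 at q ∈ {-2, 1}.
The Hessian is diagonal: diag(f_pp, f_qq). Second derivatives: f_pp(-4)=-10080, f_pp(-1)=3600, f_pp(3)=-1680, f_pp(4)=2400; f_qq(-2)=-18, f_qq(1)=18.
Local maxima occur where both diagonal entries negative: (-4, -2), (3, -2). Count: 2.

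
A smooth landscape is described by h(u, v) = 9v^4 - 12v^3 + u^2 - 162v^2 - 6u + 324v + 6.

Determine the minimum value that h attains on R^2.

-1380

h(u,v) separates as P(u) + Q(v) + 6, so its minimum is min P + min Q + 6.
P'(u) = 2u - 6 vanishes at u ∈ {3}; Q'(v) = 36(v - 3)(v - 1)(v + 3) vanishes at v ∈ {-3, 1, 3}.
Local minima of P (where P''>0): P(3)=-9. Local minima of Q: Q(-3)=-1377, Q(3)=-81.
So the global minimum of h is P(3) + Q(-3) + 6 = -9 − 1377 + 6 = -1380, attained at (3, -3).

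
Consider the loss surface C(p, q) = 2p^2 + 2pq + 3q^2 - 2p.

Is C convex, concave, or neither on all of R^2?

convex

C is quadratic, so its Hessian is the constant matrix H = [[4, 2], [2, 6]].
det(H) = 20, tr(H) = 10.
det(H) > 0 and tr(H) > 0, so H is positive definite everywhere: convex.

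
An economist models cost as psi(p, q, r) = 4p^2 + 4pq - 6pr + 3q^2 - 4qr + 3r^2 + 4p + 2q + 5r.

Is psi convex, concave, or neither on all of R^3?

convex

psi is quadratic, so its Hessian is the constant matrix H = [[8, 4, -6], [4, 6, -4], [-6, -4, 6]].
Leading principal minors: 8, 32, 40.
All positive ⇒ H ≻ 0 ⇒ convex.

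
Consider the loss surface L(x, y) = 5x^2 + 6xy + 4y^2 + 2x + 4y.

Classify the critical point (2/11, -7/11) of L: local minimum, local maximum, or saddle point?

local minimum

The Hessian of L is constant: H = [[10, 6], [6, 8]].
det(H) = 10·8 − 6² = 44.
det(H) > 0 and tr(H) = 18 > 0, so H is positive definite and the point is a local minimum.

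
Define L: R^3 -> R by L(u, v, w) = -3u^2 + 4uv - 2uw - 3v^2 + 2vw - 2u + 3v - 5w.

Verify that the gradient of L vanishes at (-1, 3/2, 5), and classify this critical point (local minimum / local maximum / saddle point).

saddle point

∇L = (-6u + 4v - 2w - 2, 4u - 6v + 2w + 3, -2u + 2v - 5); substituting (-1, 3/2, 5) gives ∇L = (0, 0, 0), so (-1, 3/2, 5) is indeed a critical point.
The Hessian is constant: H = [[-6, 4, -2], [4, -6, 2], [-2, 2, 0]].
Leading principal minors: Δ₁ = -6, Δ₂ = 20, Δ₃ = 16.
The minors fit neither the all-positive nor the alternating-sign pattern, so H is indefinite: a saddle point.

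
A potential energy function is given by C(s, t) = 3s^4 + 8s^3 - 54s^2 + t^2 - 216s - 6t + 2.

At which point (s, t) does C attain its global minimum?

C(s,t) separates as P(s) + Q(t) + 2, so its minimum is min P + min Q + 2.
P'(s) = 12(s - 3)(s + 2)(s + 3) vanishes at s ∈ {-3, -2, 3}; Q'(t) = 2(t - 3) vanishes at t ∈ {3}.
Local minima of P (where P''>0): P(-3)=189, P(3)=-675. Local minima of Q: Q(3)=-9.
So the global minimum of C is P(3) + Q(3) + 2 = -675 − 9 + 2 = -682, attained at (3, 3).

(3, 3)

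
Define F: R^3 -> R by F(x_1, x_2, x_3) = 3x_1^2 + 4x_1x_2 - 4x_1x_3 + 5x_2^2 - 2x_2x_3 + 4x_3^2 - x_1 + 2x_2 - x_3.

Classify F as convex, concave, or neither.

convex

F is quadratic, so its Hessian is the constant matrix H = [[6, 4, -4], [4, 10, -2], [-4, -2, 8]].
Leading principal minors: 6, 44, 232.
All positive ⇒ H ≻ 0 ⇒ convex.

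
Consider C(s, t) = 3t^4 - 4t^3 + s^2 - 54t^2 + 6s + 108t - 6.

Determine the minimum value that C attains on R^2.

-474

C(s,t) separates as P(s) + Q(t) − 6, so its minimum is min P + min Q − 6.
P'(s) = 2s + 6 vanishes at s ∈ {-3}; Q'(t) = 12(t - 3)(t - 1)(t + 3) vanishes at t ∈ {-3, 1, 3}.
Local minima of P (where P''>0): P(-3)=-9. Local minima of Q: Q(-3)=-459, Q(3)=-27.
So the global minimum of C is P(-3) + Q(-3) − 6 = -9 − 459 − 6 = -474, attained at (-3, -3).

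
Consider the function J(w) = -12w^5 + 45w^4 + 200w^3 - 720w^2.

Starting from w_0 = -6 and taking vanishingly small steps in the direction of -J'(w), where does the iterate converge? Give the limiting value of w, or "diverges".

J'(w) = -60w(w - 4)(w - 2)(w + 3), so J'(-6) = -86400.
Gradient descent moves in the -J' direction, i.e. w is increasing.
The nearest critical point in that direction is w = -3, where J'' = 6300 > 0 (a local minimum). The iterate converges there.

-3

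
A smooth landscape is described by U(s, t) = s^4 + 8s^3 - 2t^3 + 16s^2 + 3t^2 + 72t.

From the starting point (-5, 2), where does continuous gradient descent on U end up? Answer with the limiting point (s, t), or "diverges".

(-4, -3)

U is separable, so gradient descent decouples: s follows -∂U/∂s, t follows -∂U/∂t.
∂U/∂s = 4s(s + 2)(s + 4); at s=-5 this is -60, so s increases.
∂U/∂t = -6(t - 4)(t + 3); at t=2 this is 60, so t decreases.
s converges to its nearest critical value -4 (a local min of the s-part); t converges to -3. The iterate converges to (-4, -3).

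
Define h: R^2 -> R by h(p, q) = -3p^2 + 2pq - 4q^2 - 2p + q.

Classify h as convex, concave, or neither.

concave

h is quadratic, so its Hessian is the constant matrix H = [[-6, 2], [2, -8]].
det(H) = 44, tr(H) = -14.
det(H) > 0 and tr(H) < 0, so H is negative definite everywhere: concave.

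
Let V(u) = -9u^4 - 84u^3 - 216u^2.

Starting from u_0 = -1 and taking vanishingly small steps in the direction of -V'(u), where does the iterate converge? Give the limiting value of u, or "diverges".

V'(u) = -36u(u + 3)(u + 4), so V'(-1) = 216.
Gradient descent moves in the -V' direction, i.e. u is decreasing.
The nearest critical point in that direction is u = -3, where V'' = 108 > 0 (a local minimum). The iterate converges there.

-3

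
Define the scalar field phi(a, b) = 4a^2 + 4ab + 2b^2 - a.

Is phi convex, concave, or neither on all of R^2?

convex

phi is quadratic, so its Hessian is the constant matrix H = [[8, 4], [4, 4]].
det(H) = 16, tr(H) = 12.
det(H) > 0 and tr(H) > 0, so H is positive definite everywhere: convex.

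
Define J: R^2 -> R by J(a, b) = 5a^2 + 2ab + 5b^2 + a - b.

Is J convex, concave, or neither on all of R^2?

J is quadratic, so its Hessian is the constant matrix H = [[10, 2], [2, 10]].
det(H) = 96, tr(H) = 20.
det(H) > 0 and tr(H) > 0, so H is positive definite everywhere: convex.

convex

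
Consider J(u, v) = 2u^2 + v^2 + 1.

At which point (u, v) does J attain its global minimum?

(0, 0)

J(u,v) separates as P(u) + Q(v) + 1, so its minimum is min P + min Q + 1.
P'(u) = 4u vanishes at u ∈ {0}; Q'(v) = 2v vanishes at v ∈ {0}.
Local minima of P (where P''>0): P(0)=0. Local minima of Q: Q(0)=0.
So the global minimum of J is P(0) + Q(0) + 1 = 0 + 0 + 1 = 1, attained at (0, 0).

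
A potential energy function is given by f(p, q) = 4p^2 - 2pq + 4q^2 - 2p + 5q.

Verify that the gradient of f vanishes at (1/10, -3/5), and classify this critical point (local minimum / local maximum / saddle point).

local minimum

∇f = (8p - 2q - 2, -2p + 8q + 5); substituting (1/10, -3/5) gives ∇f = (0, 0), so (1/10, -3/5) is indeed a critical point.
The Hessian of f is constant: H = [[8, -2], [-2, 8]].
det(H) = 8·8 − (-2)² = 60.
det(H) > 0 and tr(H) = 16 > 0, so H is positive definite and the point is a local minimum.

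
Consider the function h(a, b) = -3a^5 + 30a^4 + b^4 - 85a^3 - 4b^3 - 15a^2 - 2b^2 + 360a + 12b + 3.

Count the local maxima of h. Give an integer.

2

h separates as a function of a plus a function of b, so ∇h=0 decouples.
∂h/∂a = -15(a - 4)(a - 3)(a - 2)(a + 1) = 0 at a ∈ {-1, 2, 3, 4}; ∂h/∂b = 4(b - 3)(b - 1)(b + 1) = 0 at b ∈ {-1, 1, 3}.
The Hessian is diagonal: diag(h_aa, h_bb). Second derivatives: h_aa(-1)=900, h_aa(2)=-90, h_aa(3)=60, h_aa(4)=-150; h_bb(-1)=32, h_bb(1)=-16, h_bb(3)=32.
Local maxima occur where both diagonal entries negative: (2, 1), (4, 1). Count: 2.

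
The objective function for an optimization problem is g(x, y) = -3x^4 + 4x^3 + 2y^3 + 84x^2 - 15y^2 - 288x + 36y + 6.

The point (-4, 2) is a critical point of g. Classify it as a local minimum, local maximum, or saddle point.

The mixed partial ∂²g/∂x∂y is 0, so the Hessian at any point is diag(g_xx, g_yy) = diag(12(-3x^2 + 2x + 14), 6(2y - 5)).
At (-4, 2): H = diag(-504, -6).
Both eigenvalues are negative, so H is negative definite: a local maximum.

local maximum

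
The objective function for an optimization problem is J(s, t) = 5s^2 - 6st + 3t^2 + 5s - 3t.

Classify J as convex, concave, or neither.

convex

J is quadratic, so its Hessian is the constant matrix H = [[10, -6], [-6, 6]].
det(H) = 24, tr(H) = 16.
det(H) > 0 and tr(H) > 0, so H is positive definite everywhere: convex.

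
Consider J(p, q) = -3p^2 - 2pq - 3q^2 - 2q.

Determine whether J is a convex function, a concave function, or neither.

J is quadratic, so its Hessian is the constant matrix H = [[-6, -2], [-2, -6]].
det(H) = 32, tr(H) = -12.
det(H) > 0 and tr(H) < 0, so H is negative definite everywhere: concave.

concave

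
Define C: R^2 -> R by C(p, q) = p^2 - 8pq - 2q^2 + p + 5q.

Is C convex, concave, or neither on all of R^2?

neither

C is quadratic, so its Hessian is the constant matrix H = [[2, -8], [-8, -4]].
det(H) = -72, tr(H) = -2.
det(H) < 0, so H is indefinite: neither convex nor concave.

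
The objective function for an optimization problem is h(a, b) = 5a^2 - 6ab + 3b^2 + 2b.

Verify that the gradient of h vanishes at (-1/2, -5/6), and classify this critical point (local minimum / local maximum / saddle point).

local minimum

∇h = (10a - 6b, -6a + 6b + 2); substituting (-1/2, -5/6) gives ∇h = (0, 0), so (-1/2, -5/6) is indeed a critical point.
The Hessian of h is constant: H = [[10, -6], [-6, 6]].
det(H) = 10·6 − (-6)² = 24.
det(H) > 0 and tr(H) = 16 > 0, so H is positive definite and the point is a local minimum.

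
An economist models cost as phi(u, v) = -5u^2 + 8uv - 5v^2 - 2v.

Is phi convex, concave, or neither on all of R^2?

phi is quadratic, so its Hessian is the constant matrix H = [[-10, 8], [8, -10]].
det(H) = 36, tr(H) = -20.
det(H) > 0 and tr(H) < 0, so H is negative definite everywhere: concave.

concave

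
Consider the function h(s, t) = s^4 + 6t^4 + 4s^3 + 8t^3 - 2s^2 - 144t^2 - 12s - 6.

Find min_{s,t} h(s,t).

h(s,t) separates as P(s) + Q(t) − 6, so its minimum is min P + min Q − 6.
P'(s) = 4(s - 1)(s + 1)(s + 3) vanishes at s ∈ {-3, -1, 1}; Q'(t) = 24t(t - 3)(t + 4) vanishes at t ∈ {-4, 0, 3}.
Local minima of P (where P''>0): P(-3)=-9, P(1)=-9. Local minima of Q: Q(-4)=-1280, Q(3)=-594.
So the global minimum of h is P(-3) + Q(-4) − 6 = -9 − 1280 − 6 = -1295, attained at (-3, -4).

-1295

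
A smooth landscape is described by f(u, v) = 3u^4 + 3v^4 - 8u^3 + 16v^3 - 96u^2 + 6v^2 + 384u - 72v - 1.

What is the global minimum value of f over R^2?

-1840

f(u,v) separates as P(u) + Q(v) − 1, so its minimum is min P + min Q − 1.
P'(u) = 12(u - 4)(u - 2)(u + 4) vanishes at u ∈ {-4, 2, 4}; Q'(v) = 12(v - 1)(v + 2)(v + 3) vanishes at v ∈ {-3, -2, 1}.
Local minima of P (where P''>0): P(-4)=-1792, P(4)=256. Local minima of Q: Q(-3)=81, Q(1)=-47.
So the global minimum of f is P(-4) + Q(1) − 1 = -1792 − 47 − 1 = -1840, attained at (-4, 1).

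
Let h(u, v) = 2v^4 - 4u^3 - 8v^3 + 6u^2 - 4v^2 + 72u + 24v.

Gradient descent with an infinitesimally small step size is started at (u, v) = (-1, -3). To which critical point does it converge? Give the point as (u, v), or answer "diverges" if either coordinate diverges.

(-2, -1)

h is separable, so gradient descent decouples: u follows -∂h/∂u, v follows -∂h/∂v.
∂h/∂u = -12(u - 3)(u + 2); at u=-1 this is 48, so u decreases.
∂h/∂v = 8(v - 3)(v - 1)(v + 1); at v=-3 this is -384, so v increases.
u converges to its nearest critical value -2 (a local min of the u-part); v converges to -1. The iterate converges to (-2, -1).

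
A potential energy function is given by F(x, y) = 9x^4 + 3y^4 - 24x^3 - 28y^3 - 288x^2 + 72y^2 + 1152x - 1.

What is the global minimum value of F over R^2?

-5377

F(x,y) separates as P(x) + Q(y) − 1, so its minimum is min P + min Q − 1.
P'(x) = 36(x - 4)(x - 2)(x + 4) vanishes at x ∈ {-4, 2, 4}; Q'(y) = 12y(y - 4)(y - 3) vanishes at y ∈ {0, 3, 4}.
Local minima of P (where P''>0): P(-4)=-5376, P(4)=768. Local minima of Q: Q(0)=0, Q(4)=128.
So the global minimum of F is P(-4) + Q(0) − 1 = -5376 + 0 − 1 = -5377, attained at (-4, 0).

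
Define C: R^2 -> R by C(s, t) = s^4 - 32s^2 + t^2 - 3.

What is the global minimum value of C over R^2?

-259

C(s,t) separates as P(s) + Q(t) − 3, so its minimum is min P + min Q − 3.
P'(s) = 4s(s - 4)(s + 4) vanishes at s ∈ {-4, 0, 4}; Q'(t) = 2t vanishes at t ∈ {0}.
Local minima of P (where P''>0): P(-4)=-256, P(4)=-256. Local minima of Q: Q(0)=0.
So the global minimum of C is P(-4) + Q(0) − 3 = -256 + 0 − 3 = -259, attained at (-4, 0).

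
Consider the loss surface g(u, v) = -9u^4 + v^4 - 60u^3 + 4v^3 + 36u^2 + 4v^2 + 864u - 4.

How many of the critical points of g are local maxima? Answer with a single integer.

g separates as a function of u plus a function of v, so ∇g=0 decouples.
∂g/∂u = -36(u - 2)(u + 3)(u + 4) = 0 at u ∈ {-4, -3, 2}; ∂g/∂v = 4v(v + 1)(v + 2) = 0 at v ∈ {-2, -1, 0}.
The Hessian is diagonal: diag(g_uu, g_vv). Second derivatives: g_uu(-4)=-216, g_uu(-3)=180, g_uu(2)=-1080; g_vv(-2)=8, g_vv(-1)=-4, g_vv(0)=8.
Local maxima occur where both diagonal entries negative: (-4, -1), (2, -1). Count: 2.

2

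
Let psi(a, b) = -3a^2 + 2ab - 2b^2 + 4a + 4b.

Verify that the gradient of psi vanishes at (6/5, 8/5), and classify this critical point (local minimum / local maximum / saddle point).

∇psi = (-6a + 2b + 4, 2a - 4b + 4); substituting (6/5, 8/5) gives ∇psi = (0, 0), so (6/5, 8/5) is indeed a critical point.
The Hessian of psi is constant: H = [[-6, 2], [2, -4]].
det(H) = (-6)·(-4) − 2² = 20.
det(H) > 0 and tr(H) = -10 < 0, so H is negative definite and the point is a local maximum.

local maximum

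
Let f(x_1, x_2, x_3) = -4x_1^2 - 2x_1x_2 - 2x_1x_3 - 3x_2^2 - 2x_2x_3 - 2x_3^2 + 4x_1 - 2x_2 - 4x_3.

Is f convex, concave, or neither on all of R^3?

concave

f is quadratic, so its Hessian is the constant matrix H = [[-8, -2, -2], [-2, -6, -2], [-2, -2, -4]].
Leading principal minors: -8, 44, -136.
Signs alternate −, +, − ⇒ H ≺ 0 ⇒ concave.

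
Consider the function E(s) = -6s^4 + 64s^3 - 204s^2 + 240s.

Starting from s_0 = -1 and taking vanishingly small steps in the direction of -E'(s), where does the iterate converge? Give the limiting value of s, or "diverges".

diverges

E'(s) = -24(s - 5)(s - 2)(s - 1), so E'(-1) = 864.
Gradient descent moves in the -E' direction, i.e. s is decreasing.
There is no critical point below s=-1, and E' keeps the same sign, so the iterate runs off to −∞.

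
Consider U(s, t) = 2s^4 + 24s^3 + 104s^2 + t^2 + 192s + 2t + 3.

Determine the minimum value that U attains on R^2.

U(s,t) separates as P(s) + Q(t) + 3, so its minimum is min P + min Q + 3.
P'(s) = 8(s + 2)(s + 3)(s + 4) vanishes at s ∈ {-4, -3, -2}; Q'(t) = 2(t + 1) vanishes at t ∈ {-1}.
Local minima of P (where P''>0): P(-4)=-128, P(-2)=-128. Local minima of Q: Q(-1)=-1.
So the global minimum of U is P(-4) + Q(-1) + 3 = -128 − 1 + 3 = -126, attained at (-4, -1).

-126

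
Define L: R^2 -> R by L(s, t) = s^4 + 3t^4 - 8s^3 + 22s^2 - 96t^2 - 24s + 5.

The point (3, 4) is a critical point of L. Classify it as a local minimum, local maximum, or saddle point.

local minimum

The mixed partial ∂²L/∂s∂t is 0, so the Hessian at any point is diag(L_ss, L_tt) = diag(4(3s^2 - 12s + 11), 12(3t^2 - 16)).
At (3, 4): H = diag(8, 384).
Both eigenvalues are positive, so H is positive definite: a local minimum.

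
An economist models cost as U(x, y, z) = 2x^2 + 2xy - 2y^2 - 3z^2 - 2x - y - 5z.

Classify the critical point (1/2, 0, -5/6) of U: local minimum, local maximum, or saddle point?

The Hessian is constant: H = [[4, 2, 0], [2, -4, 0], [0, 0, -6]].
Leading principal minors: Δ₁ = 4, Δ₂ = -20, Δ₃ = 120.
The minors fit neither the all-positive nor the alternating-sign pattern, so H is indefinite: a saddle point.

saddle point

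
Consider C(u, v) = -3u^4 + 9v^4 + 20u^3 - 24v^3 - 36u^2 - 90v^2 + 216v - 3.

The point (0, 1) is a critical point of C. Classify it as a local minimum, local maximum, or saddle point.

local maximum

The mixed partial ∂²C/∂u∂v is 0, so the Hessian at any point is diag(C_uu, C_vv) = diag(12(-3u^2 + 10u - 6), 36(3v^2 - 4v - 5)).
At (0, 1): H = diag(-72, -216).
Both eigenvalues are negative, so H is negative definite: a local maximum.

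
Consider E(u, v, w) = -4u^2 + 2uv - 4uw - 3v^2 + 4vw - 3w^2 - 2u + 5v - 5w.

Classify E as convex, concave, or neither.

concave

E is quadratic, so its Hessian is the constant matrix H = [[-8, 2, -4], [2, -6, 4], [-4, 4, -6]].
Leading principal minors: -8, 44, -104.
Signs alternate −, +, − ⇒ H ≺ 0 ⇒ concave.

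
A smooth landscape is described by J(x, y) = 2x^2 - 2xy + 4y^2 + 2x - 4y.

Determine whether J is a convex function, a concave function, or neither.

convex

J is quadratic, so its Hessian is the constant matrix H = [[4, -2], [-2, 8]].
det(H) = 28, tr(H) = 12.
det(H) > 0 and tr(H) > 0, so H is positive definite everywhere: convex.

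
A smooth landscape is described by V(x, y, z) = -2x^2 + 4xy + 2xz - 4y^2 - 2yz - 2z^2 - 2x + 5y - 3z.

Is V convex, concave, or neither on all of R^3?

V is quadratic, so its Hessian is the constant matrix H = [[-4, 4, 2], [4, -8, -2], [2, -2, -4]].
Leading principal minors: -4, 16, -48.
Signs alternate −, +, − ⇒ H ≺ 0 ⇒ concave.

concave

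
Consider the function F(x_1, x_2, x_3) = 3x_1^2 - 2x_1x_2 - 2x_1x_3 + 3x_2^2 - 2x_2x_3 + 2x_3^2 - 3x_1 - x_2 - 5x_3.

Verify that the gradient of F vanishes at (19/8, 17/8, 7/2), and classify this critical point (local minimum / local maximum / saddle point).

local minimum

∇F = (6x_1 - 2x_2 - 2x_3 - 3, -2x_1 + 6x_2 - 2x_3 - 1, -2x_1 - 2x_2 + 4x_3 - 5); substituting (19/8, 17/8, 7/2) gives ∇F = (0, 0, 0), so (19/8, 17/8, 7/2) is indeed a critical point.
The Hessian is constant: H = [[6, -2, -2], [-2, 6, -2], [-2, -2, 4]].
Leading principal minors: Δ₁ = 6, Δ₂ = 32, Δ₃ = 64.
All leading minors are positive, so H is positive definite: a local minimum.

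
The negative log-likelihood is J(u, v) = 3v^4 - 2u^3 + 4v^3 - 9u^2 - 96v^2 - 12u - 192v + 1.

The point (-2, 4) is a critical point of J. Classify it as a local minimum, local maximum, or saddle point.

local minimum

The mixed partial ∂²J/∂u∂v is 0, so the Hessian at any point is diag(J_uu, J_vv) = diag(-6(2u + 3), 12(3v^2 + 2v - 16)).
At (-2, 4): H = diag(6, 480).
Both eigenvalues are positive, so H is positive definite: a local minimum.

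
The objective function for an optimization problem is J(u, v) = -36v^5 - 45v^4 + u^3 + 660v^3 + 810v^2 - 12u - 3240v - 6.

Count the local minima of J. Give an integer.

2

J separates as a function of u plus a function of v, so ∇J=0 decouples.
∂J/∂u = 3(u - 2)(u + 2) = 0 at u ∈ {-2, 2}; ∂J/∂v = -180(v - 3)(v - 1)(v + 2)(v + 3) = 0 at v ∈ {-3, -2, 1, 3}.
The Hessian is diagonal: diag(J_uu, J_vv). Second derivatives: J_uu(-2)=-12, J_uu(2)=12; J_vv(-3)=4320, J_vv(-2)=-2700, J_vv(1)=4320, J_vv(3)=-10800.
Local minima occur where both diagonal entries positive: (2, -3), (2, 1). Count: 2.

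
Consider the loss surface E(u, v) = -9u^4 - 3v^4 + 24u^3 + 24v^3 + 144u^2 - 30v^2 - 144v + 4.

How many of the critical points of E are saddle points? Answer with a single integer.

E separates as a function of u plus a function of v, so ∇E=0 decouples.
∂E/∂u = -36u(u - 4)(u + 2) = 0 at u ∈ {-2, 0, 4}; ∂E/∂v = -12(v - 4)(v - 3)(v + 1) = 0 at v ∈ {-1, 3, 4}.
The Hessian is diagonal: diag(E_uu, E_vv). Second derivatives: E_uu(-2)=-432, E_uu(0)=288, E_uu(4)=-864; E_vv(-1)=-240, E_vv(3)=48, E_vv(4)=-60.
Saddle points occur where the two diagonal entries have opposite signs: (-2, 3), (0, -1), (0, 4), (4, 3). Count: 4.

4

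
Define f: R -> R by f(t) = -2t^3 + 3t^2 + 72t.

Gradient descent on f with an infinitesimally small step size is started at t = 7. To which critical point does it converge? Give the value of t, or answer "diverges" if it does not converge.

diverges

f'(t) = -6(t - 4)(t + 3), so f'(7) = -180.
Gradient descent moves in the -f' direction, i.e. t is increasing.
There is no critical point above t=7, and f' keeps the same sign, so the iterate runs off to +∞.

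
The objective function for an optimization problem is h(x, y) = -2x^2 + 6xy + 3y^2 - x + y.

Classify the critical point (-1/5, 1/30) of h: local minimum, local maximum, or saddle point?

saddle point

The Hessian of h is constant: H = [[-4, 6], [6, 6]].
det(H) = (-4)·6 − 6² = -60.
Since det(H) < 0, H is indefinite and the critical point is a saddle point.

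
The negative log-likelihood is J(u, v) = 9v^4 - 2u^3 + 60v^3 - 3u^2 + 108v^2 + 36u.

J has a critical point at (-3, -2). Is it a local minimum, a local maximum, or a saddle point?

The mixed partial ∂²J/∂u∂v is 0, so the Hessian at any point is diag(J_uu, J_vv) = diag(-6(2u + 1), 36(3v^2 + 10v + 6)).
At (-3, -2): H = diag(30, -72).
The eigenvalues have opposite signs, so H is indefinite: a saddle point.

saddle point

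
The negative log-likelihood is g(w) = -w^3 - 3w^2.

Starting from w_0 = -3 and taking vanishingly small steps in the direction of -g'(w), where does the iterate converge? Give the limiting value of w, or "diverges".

-2

g'(w) = -3w(w + 2), so g'(-3) = -9.
Gradient descent moves in the -g' direction, i.e. w is increasing.
The nearest critical point in that direction is w = -2, where g'' = 6 > 0 (a local minimum). The iterate converges there.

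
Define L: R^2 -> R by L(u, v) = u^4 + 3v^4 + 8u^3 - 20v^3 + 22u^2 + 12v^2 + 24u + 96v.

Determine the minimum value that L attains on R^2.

-70

L(u,v) separates as P(u) + Q(v), so its minimum is min P + min Q.
P'(u) = 4(u + 1)(u + 2)(u + 3) vanishes at u ∈ {-3, -2, -1}; Q'(v) = 12(v - 4)(v - 2)(v + 1) vanishes at v ∈ {-1, 2, 4}.
Local minima of P (where P''>0): P(-3)=-9, P(-1)=-9. Local minima of Q: Q(-1)=-61, Q(4)=64.
So the global minimum of L is P(-3) + Q(-1) = -9 − 61 = -70, attained at (-3, -1).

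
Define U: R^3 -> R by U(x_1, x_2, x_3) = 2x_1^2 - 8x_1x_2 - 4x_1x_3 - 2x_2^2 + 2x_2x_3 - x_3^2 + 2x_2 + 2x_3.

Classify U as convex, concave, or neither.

neither

U is quadratic, so its Hessian is the constant matrix H = [[4, -8, -4], [-8, -4, 2], [-4, 2, -2]].
Leading principal minors: 4, -80, 336.
Neither pattern holds ⇒ H is indefinite ⇒ neither convex nor concave.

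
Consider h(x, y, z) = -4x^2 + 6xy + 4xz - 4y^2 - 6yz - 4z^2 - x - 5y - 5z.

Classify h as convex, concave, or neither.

concave

h is quadratic, so its Hessian is the constant matrix H = [[-8, 6, 4], [6, -8, -6], [4, -6, -8]].
Leading principal minors: -8, 28, -96.
Signs alternate −, +, − ⇒ H ≺ 0 ⇒ concave.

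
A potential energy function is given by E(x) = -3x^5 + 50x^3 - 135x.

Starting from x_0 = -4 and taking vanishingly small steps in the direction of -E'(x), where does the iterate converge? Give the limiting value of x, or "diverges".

-3

E'(x) = -15(x - 3)(x - 1)(x + 1)(x + 3), so E'(-4) = -1575.
Gradient descent moves in the -E' direction, i.e. x is increasing.
The nearest critical point in that direction is x = -3, where E'' = 720 > 0 (a local minimum). The iterate converges there.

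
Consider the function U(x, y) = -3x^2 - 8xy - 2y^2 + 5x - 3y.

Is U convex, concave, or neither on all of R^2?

neither

U is quadratic, so its Hessian is the constant matrix H = [[-6, -8], [-8, -4]].
det(H) = -40, tr(H) = -10.
det(H) < 0, so H is indefinite: neither convex nor concave.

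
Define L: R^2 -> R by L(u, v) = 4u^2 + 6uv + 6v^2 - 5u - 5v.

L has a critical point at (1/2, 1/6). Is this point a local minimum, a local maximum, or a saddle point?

The Hessian of L is constant: H = [[8, 6], [6, 12]].
det(H) = 8·12 − 6² = 60.
det(H) > 0 and tr(H) = 20 > 0, so H is positive definite and the point is a local minimum.

local minimum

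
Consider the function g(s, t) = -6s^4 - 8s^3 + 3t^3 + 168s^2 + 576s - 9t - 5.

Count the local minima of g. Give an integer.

1

g separates as a function of s plus a function of t, so ∇g=0 decouples.
∂g/∂s = -24(s - 4)(s + 2)(s + 3) = 0 at s ∈ {-3, -2, 4}; ∂g/∂t = 9(t - 1)(t + 1) = 0 at t ∈ {-1, 1}.
The Hessian is diagonal: diag(g_ss, g_tt). Second derivatives: g_ss(-3)=-168, g_ss(-2)=144, g_ss(4)=-1008; g_tt(-1)=-18, g_tt(1)=18.
Local minima occur where both diagonal entries positive: (-2, 1). Count: 1.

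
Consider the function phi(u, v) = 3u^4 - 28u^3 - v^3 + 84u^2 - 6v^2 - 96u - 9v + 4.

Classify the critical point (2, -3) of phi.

The mixed partial ∂²phi/∂u∂v is 0, so the Hessian at any point is diag(phi_uu, phi_vv) = diag(12(3u^2 - 14u + 14), -6(v + 2)).
At (2, -3): H = diag(-24, 6).
The eigenvalues have opposite signs, so H is indefinite: a saddle point.

saddle point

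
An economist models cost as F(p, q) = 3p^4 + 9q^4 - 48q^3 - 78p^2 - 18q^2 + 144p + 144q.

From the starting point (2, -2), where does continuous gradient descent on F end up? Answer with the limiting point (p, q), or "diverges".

F is separable, so gradient descent decouples: p follows -∂F/∂p, q follows -∂F/∂q.
∂F/∂p = 12(p - 3)(p - 1)(p + 4); at p=2 this is -72, so p increases.
∂F/∂q = 36(q - 4)(q - 1)(q + 1); at q=-2 this is -648, so q increases.
p converges to its nearest critical value 3 (a local min of the p-part); q converges to -1. The iterate converges to (3, -1).

(3, -1)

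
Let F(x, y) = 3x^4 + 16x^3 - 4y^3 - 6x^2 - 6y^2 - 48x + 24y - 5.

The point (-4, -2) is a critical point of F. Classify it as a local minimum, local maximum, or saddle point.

local minimum

The mixed partial ∂²F/∂x∂y is 0, so the Hessian at any point is diag(F_xx, F_yy) = diag(12(3x^2 + 8x - 1), -12(2y + 1)).
At (-4, -2): H = diag(180, 36).
Both eigenvalues are positive, so H is positive definite: a local minimum.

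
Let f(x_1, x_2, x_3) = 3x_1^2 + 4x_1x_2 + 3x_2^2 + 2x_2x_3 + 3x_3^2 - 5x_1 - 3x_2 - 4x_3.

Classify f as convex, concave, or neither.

f is quadratic, so its Hessian is the constant matrix H = [[6, 4, 0], [4, 6, 2], [0, 2, 6]].
Leading principal minors: 6, 20, 96.
All positive ⇒ H ≻ 0 ⇒ convex.

convex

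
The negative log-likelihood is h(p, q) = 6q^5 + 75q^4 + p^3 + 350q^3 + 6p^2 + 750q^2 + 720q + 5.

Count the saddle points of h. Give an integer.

4

h separates as a function of p plus a function of q, so ∇h=0 decouples.
∂h/∂p = 3p(p + 4) = 0 at p ∈ {-4, 0}; ∂h/∂q = 30(q + 1)(q + 2)(q + 3)(q + 4) = 0 at q ∈ {-4, -3, -2, -1}.
The Hessian is diagonal: diag(h_pp, h_qq). Second derivatives: h_pp(-4)=-12, h_pp(0)=12; h_qq(-4)=-180, h_qq(-3)=60, h_qq(-2)=-60, h_qq(-1)=180.
Saddle points occur where the two diagonal entries have opposite signs: (-4, -3), (-4, -1), (0, -4), (0, -2). Count: 4.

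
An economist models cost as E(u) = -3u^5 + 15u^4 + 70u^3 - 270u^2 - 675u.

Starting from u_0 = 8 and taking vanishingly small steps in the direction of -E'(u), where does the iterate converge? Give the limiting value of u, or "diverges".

diverges

E'(u) = -15(u - 5)(u - 3)(u + 1)(u + 3), so E'(8) = -22275.
Gradient descent moves in the -E' direction, i.e. u is increasing.
There is no critical point above u=8, and E' keeps the same sign, so the iterate runs off to +∞.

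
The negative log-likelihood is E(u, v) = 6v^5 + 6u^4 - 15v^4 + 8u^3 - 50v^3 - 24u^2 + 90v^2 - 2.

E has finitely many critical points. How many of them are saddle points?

E separates as a function of u plus a function of v, so ∇E=0 decouples.
∂E/∂u = 24u(u - 1)(u + 2) = 0 at u ∈ {-2, 0, 1}; ∂E/∂v = 30v(v - 3)(v - 1)(v + 2) = 0 at v ∈ {-2, 0, 1, 3}.
The Hessian is diagonal: diag(E_uu, E_vv). Second derivatives: E_uu(-2)=144, E_uu(0)=-48, E_uu(1)=72; E_vv(-2)=-900, E_vv(0)=180, E_vv(1)=-180, E_vv(3)=900.
Saddle points occur where the two diagonal entries have opposite signs: (-2, -2), (-2, 1), (0, 0), (0, 3), (1, -2), (1, 1). Count: 6.

6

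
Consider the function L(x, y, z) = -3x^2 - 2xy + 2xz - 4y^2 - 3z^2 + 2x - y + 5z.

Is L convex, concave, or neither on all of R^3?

concave

L is quadratic, so its Hessian is the constant matrix H = [[-6, -2, 2], [-2, -8, 0], [2, 0, -6]].
Leading principal minors: -6, 44, -232.
Signs alternate −, +, − ⇒ H ≺ 0 ⇒ concave.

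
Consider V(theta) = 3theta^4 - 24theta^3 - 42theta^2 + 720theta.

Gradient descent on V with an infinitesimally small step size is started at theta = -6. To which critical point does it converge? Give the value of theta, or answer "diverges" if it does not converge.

-3

V'(theta) = 12(theta - 5)(theta - 4)(theta + 3), so V'(-6) = -3960.
Gradient descent moves in the -V' direction, i.e. theta is increasing.
The nearest critical point in that direction is theta = -3, where V'' = 672 > 0 (a local minimum). The iterate converges there.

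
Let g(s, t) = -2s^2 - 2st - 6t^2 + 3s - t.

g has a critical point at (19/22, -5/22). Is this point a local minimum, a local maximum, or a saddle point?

local maximum

The Hessian of g is constant: H = [[-4, -2], [-2, -12]].
det(H) = (-4)·(-12) − (-2)² = 44.
det(H) > 0 and tr(H) = -16 < 0, so H is negative definite and the point is a local maximum.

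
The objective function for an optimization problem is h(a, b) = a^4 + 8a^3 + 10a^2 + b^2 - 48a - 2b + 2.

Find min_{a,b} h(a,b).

h(a,b) separates as P(a) + Q(b) + 2, so its minimum is min P + min Q + 2.
P'(a) = 4(a - 1)(a + 3)(a + 4) vanishes at a ∈ {-4, -3, 1}; Q'(b) = 2b - 2 vanishes at b ∈ {1}.
Local minima of P (where P''>0): P(-4)=96, P(1)=-29. Local minima of Q: Q(1)=-1.
So the global minimum of h is P(1) + Q(1) + 2 = -29 − 1 + 2 = -28, attained at (1, 1).

-28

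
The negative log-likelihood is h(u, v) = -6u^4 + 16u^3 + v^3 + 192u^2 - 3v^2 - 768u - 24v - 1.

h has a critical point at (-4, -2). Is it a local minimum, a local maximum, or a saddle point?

local maximum

The mixed partial ∂²h/∂u∂v is 0, so the Hessian at any point is diag(h_uu, h_vv) = diag(24(-3u^2 + 4u + 16), 6(v - 1)).
At (-4, -2): H = diag(-1152, -18).
Both eigenvalues are negative, so H is negative definite: a local maximum.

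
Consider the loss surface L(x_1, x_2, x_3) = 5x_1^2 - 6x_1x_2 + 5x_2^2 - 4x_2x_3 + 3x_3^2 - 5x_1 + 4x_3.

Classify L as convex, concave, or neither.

L is quadratic, so its Hessian is the constant matrix H = [[10, -6, 0], [-6, 10, -4], [0, -4, 6]].
Leading principal minors: 10, 64, 224.
All positive ⇒ H ≻ 0 ⇒ convex.

convex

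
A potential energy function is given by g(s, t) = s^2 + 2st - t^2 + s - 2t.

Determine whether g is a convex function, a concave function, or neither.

neither

g is quadratic, so its Hessian is the constant matrix H = [[2, 2], [2, -2]].
det(H) = -8, tr(H) = 0.
det(H) < 0, so H is indefinite: neither convex nor concave.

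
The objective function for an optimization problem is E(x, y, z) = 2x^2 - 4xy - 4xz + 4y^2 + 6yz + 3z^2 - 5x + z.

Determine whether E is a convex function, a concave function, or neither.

convex

E is quadratic, so its Hessian is the constant matrix H = [[4, -4, -4], [-4, 8, 6], [-4, 6, 6]].
Leading principal minors: 4, 16, 16.
All positive ⇒ H ≻ 0 ⇒ convex.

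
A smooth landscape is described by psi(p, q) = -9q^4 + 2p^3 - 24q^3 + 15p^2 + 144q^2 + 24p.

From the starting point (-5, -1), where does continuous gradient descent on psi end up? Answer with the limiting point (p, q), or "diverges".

psi is separable, so gradient descent decouples: p follows -∂psi/∂p, q follows -∂psi/∂q.
∂psi/∂p = 6(p + 1)(p + 4); at p=-5 this is 24, so p decreases.
∂psi/∂q = -36q(q - 2)(q + 4); at q=-1 this is -324, so q increases.
The p-coordinate has no critical point in that direction and runs off to infinity.

diverges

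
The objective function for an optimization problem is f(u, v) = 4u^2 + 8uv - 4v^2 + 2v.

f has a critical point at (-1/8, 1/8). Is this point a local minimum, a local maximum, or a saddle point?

saddle point

The Hessian of f is constant: H = [[8, 8], [8, -8]].
det(H) = 8·(-8) − 8² = -128.
Since det(H) < 0, H is indefinite and the critical point is a saddle point.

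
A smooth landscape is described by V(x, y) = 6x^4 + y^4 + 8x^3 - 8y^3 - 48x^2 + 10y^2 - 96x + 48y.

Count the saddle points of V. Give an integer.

V separates as a function of x plus a function of y, so ∇V=0 decouples.
∂V/∂x = 24(x - 2)(x + 1)(x + 2) = 0 at x ∈ {-2, -1, 2}; ∂V/∂y = 4(y - 4)(y - 3)(y + 1) = 0 at y ∈ {-1, 3, 4}.
The Hessian is diagonal: diag(V_xx, V_yy). Second derivatives: V_xx(-2)=96, V_xx(-1)=-72, V_xx(2)=288; V_yy(-1)=80, V_yy(3)=-16, V_yy(4)=20.
Saddle points occur where the two diagonal entries have opposite signs: (-2, 3), (-1, -1), (-1, 4), (2, 3). Count: 4.

4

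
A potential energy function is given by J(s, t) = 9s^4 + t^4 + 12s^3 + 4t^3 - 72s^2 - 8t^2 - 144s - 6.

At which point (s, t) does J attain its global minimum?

(2, -4)

J(s,t) separates as P(s) + Q(t) − 6, so its minimum is min P + min Q − 6.
P'(s) = 36(s - 2)(s + 1)(s + 2) vanishes at s ∈ {-2, -1, 2}; Q'(t) = 4t(t - 1)(t + 4) vanishes at t ∈ {-4, 0, 1}.
Local minima of P (where P''>0): P(-2)=48, P(2)=-336. Local minima of Q: Q(-4)=-128, Q(1)=-3.
So the global minimum of J is P(2) + Q(-4) − 6 = -336 − 128 − 6 = -470, attained at (2, -4).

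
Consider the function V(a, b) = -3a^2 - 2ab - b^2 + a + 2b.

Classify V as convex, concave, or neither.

V is quadratic, so its Hessian is the constant matrix H = [[-6, -2], [-2, -2]].
det(H) = 8, tr(H) = -8.
det(H) > 0 and tr(H) < 0, so H is negative definite everywhere: concave.

concave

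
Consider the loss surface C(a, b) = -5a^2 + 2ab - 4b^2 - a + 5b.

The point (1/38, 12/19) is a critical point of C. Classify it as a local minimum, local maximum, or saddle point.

local maximum

The Hessian of C is constant: H = [[-10, 2], [2, -8]].
det(H) = (-10)·(-8) − 2² = 76.
det(H) > 0 and tr(H) = -18 < 0, so H is negative definite and the point is a local maximum.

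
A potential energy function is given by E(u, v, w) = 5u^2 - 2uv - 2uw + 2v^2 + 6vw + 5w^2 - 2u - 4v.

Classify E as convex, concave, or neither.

convex

E is quadratic, so its Hessian is the constant matrix H = [[10, -2, -2], [-2, 4, 6], [-2, 6, 10]].
Leading principal minors: 10, 36, 32.
All positive ⇒ H ≻ 0 ⇒ convex.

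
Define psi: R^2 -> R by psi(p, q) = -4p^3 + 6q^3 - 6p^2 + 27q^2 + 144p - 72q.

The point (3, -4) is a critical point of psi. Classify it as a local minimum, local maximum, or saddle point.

local maximum

The mixed partial ∂²psi/∂p∂q is 0, so the Hessian at any point is diag(psi_pp, psi_qq) = diag(-12(2p + 1), 18(2q + 3)).
At (3, -4): H = diag(-84, -90).
Both eigenvalues are negative, so H is negative definite: a local maximum.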